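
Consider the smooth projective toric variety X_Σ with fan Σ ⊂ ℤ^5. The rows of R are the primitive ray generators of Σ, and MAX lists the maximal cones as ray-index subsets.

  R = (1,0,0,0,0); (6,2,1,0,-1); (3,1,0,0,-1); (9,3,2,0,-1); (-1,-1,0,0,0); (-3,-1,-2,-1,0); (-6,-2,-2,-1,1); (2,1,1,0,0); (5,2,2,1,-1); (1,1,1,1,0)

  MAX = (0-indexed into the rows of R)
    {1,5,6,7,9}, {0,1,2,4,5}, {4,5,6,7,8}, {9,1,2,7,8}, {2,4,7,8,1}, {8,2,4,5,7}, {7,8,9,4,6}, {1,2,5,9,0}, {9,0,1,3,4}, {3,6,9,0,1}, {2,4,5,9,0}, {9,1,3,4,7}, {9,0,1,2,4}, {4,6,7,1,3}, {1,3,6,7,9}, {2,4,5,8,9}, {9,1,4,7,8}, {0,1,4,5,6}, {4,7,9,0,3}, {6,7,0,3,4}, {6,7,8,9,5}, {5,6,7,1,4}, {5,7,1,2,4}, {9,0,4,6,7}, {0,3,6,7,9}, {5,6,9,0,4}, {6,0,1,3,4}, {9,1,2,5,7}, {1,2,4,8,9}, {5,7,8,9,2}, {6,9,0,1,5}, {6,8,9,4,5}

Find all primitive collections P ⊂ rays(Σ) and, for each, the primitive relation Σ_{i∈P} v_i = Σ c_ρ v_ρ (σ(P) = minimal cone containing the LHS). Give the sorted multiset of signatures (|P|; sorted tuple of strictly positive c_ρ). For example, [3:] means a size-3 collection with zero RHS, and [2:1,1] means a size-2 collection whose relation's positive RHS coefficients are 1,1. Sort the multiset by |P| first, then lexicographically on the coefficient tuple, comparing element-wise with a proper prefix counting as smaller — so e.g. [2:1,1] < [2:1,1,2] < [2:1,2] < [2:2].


Primitive collections (15):

  P={2,6}:  v_{2} + v_{6} = v_{5} ; sig = [2:1]
  P={0,8}:  v_{0} + v_{8} = v_{1} + v_{4} + v_{9} ; sig = [2:1,1,1]
  P={3,8}:  v_{3} + v_{8} = 2·v_{1} + v_{4} + v_{7} + v_{9} ; sig = [2:1,1,1,2]
  P={3,5}:  v_{3} + v_{5} = 2·v_{1} + v_{6} ; sig = [2:1,2]
  P={2,3}:  v_{2} + v_{3} = 2·v_{1} ; sig = [2:2]
  P={0,1,7}:  v_{0} + v_{1} + v_{7} = v_{3} ; sig = [3:1]
  P={0,2,7}:  v_{0} + v_{2} + v_{7} = v_{1} ; sig = [3:1]
  P={0,5,7}:  v_{0} + v_{5} + v_{7} = v_{1} + v_{6} ; sig = [3:1,1]
  P={1,6,8}:  v_{1} + v_{6} + v_{8} = v_{2} + v_{7} ; sig = [3:1,1]
  P={1,5,8}:  v_{1} + v_{5} + v_{8} = 2·v_{2} + v_{7} ; sig = [3:1,2]
  P={1,4,6,9}:  v_{1} + v_{4} + v_{6} + v_{9} = 0 ; sig = [4:]
  P={1,4,5,9}:  v_{1} + v_{4} + v_{5} + v_{9} = v_{2} ; sig = [4:1]
  P={2,4,7,9}:  v_{2} + v_{4} + v_{7} + v_{9} = v_{8} ; sig = [4:1]
  P={3,4,6,9}:  v_{3} + v_{4} + v_{6} + v_{9} = v_{0} + v_{7} ; sig = [4:1,1]
  P={4,5,7,9}:  v_{4} + v_{5} + v_{7} + v_{9} = v_{6} + v_{8} ; sig = [4:1,1]

Hence PRS(X_Σ) =
[[2:1], [2:1,1,1], [2:1,1,1,2], [2:1,2], [2:2], [3:1], [3:1], [3:1,1], [3:1,1], [3:1,2], [4:], [4:1], [4:1], [4:1,1], [4:1,1]]


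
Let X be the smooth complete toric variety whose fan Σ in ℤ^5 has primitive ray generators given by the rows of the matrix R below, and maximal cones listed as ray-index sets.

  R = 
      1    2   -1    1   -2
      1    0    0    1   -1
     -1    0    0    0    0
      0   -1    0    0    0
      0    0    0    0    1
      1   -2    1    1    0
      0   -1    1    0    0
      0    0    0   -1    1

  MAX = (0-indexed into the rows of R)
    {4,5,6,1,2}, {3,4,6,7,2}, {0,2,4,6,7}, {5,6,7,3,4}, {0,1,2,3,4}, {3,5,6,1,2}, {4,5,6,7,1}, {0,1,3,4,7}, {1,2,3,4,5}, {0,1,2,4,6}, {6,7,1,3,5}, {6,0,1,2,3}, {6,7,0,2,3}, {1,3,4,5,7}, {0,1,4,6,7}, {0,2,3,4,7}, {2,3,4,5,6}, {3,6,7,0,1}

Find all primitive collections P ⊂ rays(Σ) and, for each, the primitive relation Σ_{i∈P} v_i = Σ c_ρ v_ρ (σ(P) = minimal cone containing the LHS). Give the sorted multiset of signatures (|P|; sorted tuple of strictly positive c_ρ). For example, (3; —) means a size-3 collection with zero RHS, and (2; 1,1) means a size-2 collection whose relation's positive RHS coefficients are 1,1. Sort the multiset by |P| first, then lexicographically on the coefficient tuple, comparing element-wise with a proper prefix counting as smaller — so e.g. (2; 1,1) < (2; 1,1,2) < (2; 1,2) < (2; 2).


The 5 primitive collections of Σ (r=8, n=5):

  P={0,5}:  v_{0} + v_{5} = 2·v_{1}  →  sig = (2; 2)
  P={1,2,7}:  v_{1} + v_{2} + v_{7} = 0  →  sig = (3; —)
  P={2,5,7}:  v_{2} + v_{5} + v_{7} = v_{3} + v_{4} + v_{6}  →  sig = (3; 1,1,1)
  P={0,3,4,6}:  v_{0} + v_{3} + v_{4} + v_{6} = v_{1}  →  sig = (4; 1)
  P={1,3,4,6}:  v_{1} + v_{3} + v_{4} + v_{6} = v_{5}  →  sig = (4; 1)

Sorted signature multiset PRS(X):
    |P|=2: 1 collection, coeffs (2)
    |P|=3: 2 collections, coeffs (), (1,1,1)
    |P|=4: 2 collections, coeffs (1), (1)


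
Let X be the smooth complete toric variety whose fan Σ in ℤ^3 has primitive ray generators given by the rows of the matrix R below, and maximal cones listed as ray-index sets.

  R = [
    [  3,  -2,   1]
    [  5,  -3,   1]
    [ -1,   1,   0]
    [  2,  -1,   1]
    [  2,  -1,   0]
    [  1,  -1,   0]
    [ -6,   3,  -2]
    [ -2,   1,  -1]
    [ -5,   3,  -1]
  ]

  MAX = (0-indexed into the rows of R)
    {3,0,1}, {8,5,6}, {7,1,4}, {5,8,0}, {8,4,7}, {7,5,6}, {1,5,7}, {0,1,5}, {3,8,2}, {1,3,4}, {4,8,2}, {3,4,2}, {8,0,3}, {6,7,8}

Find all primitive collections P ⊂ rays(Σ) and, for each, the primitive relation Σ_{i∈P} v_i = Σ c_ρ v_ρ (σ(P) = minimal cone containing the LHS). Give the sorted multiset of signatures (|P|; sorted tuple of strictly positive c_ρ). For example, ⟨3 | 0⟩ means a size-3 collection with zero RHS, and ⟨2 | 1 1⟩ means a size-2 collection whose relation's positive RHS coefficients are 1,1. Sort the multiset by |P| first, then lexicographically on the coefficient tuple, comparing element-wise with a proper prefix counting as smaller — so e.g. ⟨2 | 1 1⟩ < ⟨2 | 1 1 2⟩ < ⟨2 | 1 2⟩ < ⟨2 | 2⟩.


Primitive collections (17):

  P = {1,8}:  v_{1} + v_{8} = 0  →  sig = ⟨2 | 0⟩
  P = {2,5}:  v_{2} + v_{5} = 0  →  sig = ⟨2 | 0⟩
  P = {3,7}:  v_{3} + v_{7} = 0  →  sig = ⟨2 | 0⟩
  P = {0,2}:  v_{0} + v_{2} = v_{3}  →  sig = ⟨2 | 1⟩
  P = {0,4}:  v_{0} + v_{4} = v_{1}  →  sig = ⟨2 | 1⟩
  P = {0,7}:  v_{0} + v_{7} = v_{5}  →  sig = ⟨2 | 1⟩
  P = {3,5}:  v_{3} + v_{5} = v_{0}  →  sig = ⟨2 | 1⟩
  P = {1,2}:  v_{1} + v_{2} = v_{3} + v_{4}  →  sig = ⟨2 | 1 1⟩
  P = {1,6}:  v_{1} + v_{6} = v_{5} + v_{7}  →  sig = ⟨2 | 1 1⟩
  P = {2,6}:  v_{2} + v_{6} = v_{7} + v_{8}  →  sig = ⟨2 | 1 1⟩
  P = {2,7}:  v_{2} + v_{7} = v_{4} + v_{8}  →  sig = ⟨2 | 1 1⟩
  P = {3,6}:  v_{3} + v_{6} = v_{5} + v_{8}  →  sig = ⟨2 | 1 1⟩
  P = {4,5}:  v_{4} + v_{5} = v_{1} + v_{7}  →  sig = ⟨2 | 1 1⟩
  P = {0,6}:  v_{0} + v_{6} = 2·v_{5} + v_{8}  →  sig = ⟨2 | 1 2⟩
  P = {4,6}:  v_{4} + v_{6} = 2·v_{7}  →  sig = ⟨2 | 2⟩
  P = {3,4,8}:  v_{3} + v_{4} + v_{8} = v_{2}  →  sig = ⟨3 | 1⟩
  P = {5,7,8}:  v_{5} + v_{7} + v_{8} = v_{6}  →  sig = ⟨3 | 1⟩

Hence PRS(X_Σ) =
    |P|=2: 15 collections, coeffs (), (), (), (1), (1), (1), (1), (1,1), (1,1), (1,1), (1,1), (1,1), (1,1), (1,2), (2)
    |P|=3: 2 collections, coeffs (1), (1)


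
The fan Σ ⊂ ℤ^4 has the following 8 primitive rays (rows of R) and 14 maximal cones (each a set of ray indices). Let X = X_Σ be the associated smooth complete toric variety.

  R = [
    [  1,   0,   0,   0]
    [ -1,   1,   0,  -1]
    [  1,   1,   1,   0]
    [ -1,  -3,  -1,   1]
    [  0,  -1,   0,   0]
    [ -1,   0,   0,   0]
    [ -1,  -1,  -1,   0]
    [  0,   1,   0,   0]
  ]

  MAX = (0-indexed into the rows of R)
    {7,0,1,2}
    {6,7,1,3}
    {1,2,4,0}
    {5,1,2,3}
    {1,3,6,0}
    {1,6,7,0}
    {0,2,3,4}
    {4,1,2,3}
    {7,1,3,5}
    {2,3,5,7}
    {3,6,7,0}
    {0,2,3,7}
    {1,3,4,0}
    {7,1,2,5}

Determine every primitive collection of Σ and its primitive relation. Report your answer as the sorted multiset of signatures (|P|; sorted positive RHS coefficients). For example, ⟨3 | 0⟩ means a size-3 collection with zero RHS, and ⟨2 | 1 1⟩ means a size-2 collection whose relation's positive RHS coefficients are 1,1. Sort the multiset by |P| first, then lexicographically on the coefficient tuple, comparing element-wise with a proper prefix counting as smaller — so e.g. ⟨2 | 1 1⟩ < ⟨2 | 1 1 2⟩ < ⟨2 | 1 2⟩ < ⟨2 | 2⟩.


The 9 primitive collections of Σ (r=8, n=4):

  {0,5}:  v_{0} + v_{5} = 0 ; sig = ⟨2 | 0⟩
  {2,6}:  v_{2} + v_{6} = 0 ; sig = ⟨2 | 0⟩
  {4,7}:  v_{4} + v_{7} = 0 ; sig = ⟨2 | 0⟩
  {4,5}:  v_{4} + v_{5} = v_{1} + v_{2} + v_{3} ; sig = ⟨2 | 1 1 1⟩
  {4,6}:  v_{4} + v_{6} = v_{0} + v_{1} + v_{3} ; sig = ⟨2 | 1 1 1⟩
  {5,6}:  v_{5} + v_{6} = v_{1} + v_{3} + v_{7} ; sig = ⟨2 | 1 1 1⟩
  {0,1,2,3}:  v_{0} + v_{1} + v_{2} + v_{3} = v_{4} ; sig = ⟨4 | 1⟩
  {0,1,3,7}:  v_{0} + v_{1} + v_{3} + v_{7} = v_{6} ; sig = ⟨4 | 1⟩
  {1,2,3,7}:  v_{1} + v_{2} + v_{3} + v_{7} = v_{5} ; sig = ⟨4 | 1⟩

so the primitive-relation signature multiset is
    ⟨2 | 0⟩
    ⟨2 | 0⟩
    ⟨2 | 0⟩
    ⟨2 | 1 1 1⟩
    ⟨2 | 1 1 1⟩
    ⟨2 | 1 1 1⟩
    ⟨4 | 1⟩
    ⟨4 | 1⟩
    ⟨4 | 1⟩


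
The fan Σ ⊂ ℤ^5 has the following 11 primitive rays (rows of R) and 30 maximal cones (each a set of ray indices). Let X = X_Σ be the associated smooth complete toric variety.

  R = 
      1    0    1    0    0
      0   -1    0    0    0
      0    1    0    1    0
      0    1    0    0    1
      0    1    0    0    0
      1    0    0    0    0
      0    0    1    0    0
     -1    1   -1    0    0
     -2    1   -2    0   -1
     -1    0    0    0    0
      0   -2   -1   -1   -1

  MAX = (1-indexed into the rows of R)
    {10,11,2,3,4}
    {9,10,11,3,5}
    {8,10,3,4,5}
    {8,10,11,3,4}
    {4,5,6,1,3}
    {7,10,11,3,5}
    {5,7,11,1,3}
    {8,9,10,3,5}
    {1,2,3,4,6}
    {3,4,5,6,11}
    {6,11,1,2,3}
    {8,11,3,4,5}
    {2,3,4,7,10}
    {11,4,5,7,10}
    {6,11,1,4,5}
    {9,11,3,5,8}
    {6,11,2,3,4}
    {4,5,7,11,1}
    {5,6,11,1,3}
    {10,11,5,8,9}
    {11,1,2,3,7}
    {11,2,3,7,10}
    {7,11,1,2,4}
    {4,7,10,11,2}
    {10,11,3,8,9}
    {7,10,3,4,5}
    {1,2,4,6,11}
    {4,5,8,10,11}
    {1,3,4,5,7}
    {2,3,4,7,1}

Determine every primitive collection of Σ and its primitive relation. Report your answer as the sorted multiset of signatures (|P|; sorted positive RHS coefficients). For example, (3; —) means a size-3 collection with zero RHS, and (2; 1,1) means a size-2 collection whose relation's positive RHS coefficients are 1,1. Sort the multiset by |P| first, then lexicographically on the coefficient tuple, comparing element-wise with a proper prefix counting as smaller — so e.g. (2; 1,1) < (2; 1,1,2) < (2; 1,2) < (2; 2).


|primitive collections| = 17. Relations:

  {2,5}:  v_{2} + v_{5} = 0 ; sig = (2; —)
  {6,10}:  v_{6} + v_{10} = 0 ; sig = (2; —)
  {1,8}:  v_{1} + v_{8} = v_{5} ; sig = (2; 1)
  {1,10}:  v_{1} + v_{10} = v_{7} ; sig = (2; 1)
  {6,7}:  v_{6} + v_{7} = v_{1} ; sig = (2; 1)
  {7,8}:  v_{7} + v_{8} = v_{5} + v_{10} ; sig = (2; 1,1)
  {2,8}:  v_{2} + v_{8} = v_{3} + v_{4} + v_{10} + v_{11} ; sig = (2; 1,1,1,1)
  {2,9}:  v_{2} + v_{9} = v_{3} + v_{8} + v_{10} + v_{11} ; sig = (2; 1,1,1,1)
  {6,8}:  v_{6} + v_{8} = v_{3} + v_{4} + v_{5} + v_{11} ; sig = (2; 1,1,1,1)
  {6,9}:  v_{6} + v_{9} = v_{3} + v_{5} + v_{8} + v_{11} ; sig = (2; 1,1,1,1)
  {1,9}:  v_{1} + v_{9} = v_{3} + 2·v_{5} + v_{10} + v_{11} ; sig = (2; 1,1,1,2)
  {7,9}:  v_{7} + v_{9} = v_{3} + 2·v_{5} + 2·v_{10} + v_{11} ; sig = (2; 1,1,2,2)
  {4,9}:  v_{4} + v_{9} = 2·v_{8} ; sig = (2; 2)
  {3,4,7,11}:  v_{3} + v_{4} + v_{7} + v_{11} = 0 ; sig = (4; —)
  {1,3,4,11}:  v_{1} + v_{3} + v_{4} + v_{11} = v_{6} ; sig = (4; 1)
  {3,4,5,10,11}:  v_{3} + v_{4} + v_{5} + v_{10} + v_{11} = v_{8} ; sig = (5; 1)
  {3,5,8,10,11}:  v_{3} + v_{5} + v_{8} + v_{10} + v_{11} = v_{9} ; sig = (5; 1)

so the primitive-relation signature multiset is
[(2; —), (2; —), (2; 1), (2; 1), (2; 1), (2; 1,1), (2; 1,1,1,1), (2; 1,1,1,1), (2; 1,1,1,1), (2; 1,1,1,1), (2; 1,1,1,2), (2; 1,1,2,2), (2; 2), (4; —), (4; 1), (5; 1), (5; 1)]


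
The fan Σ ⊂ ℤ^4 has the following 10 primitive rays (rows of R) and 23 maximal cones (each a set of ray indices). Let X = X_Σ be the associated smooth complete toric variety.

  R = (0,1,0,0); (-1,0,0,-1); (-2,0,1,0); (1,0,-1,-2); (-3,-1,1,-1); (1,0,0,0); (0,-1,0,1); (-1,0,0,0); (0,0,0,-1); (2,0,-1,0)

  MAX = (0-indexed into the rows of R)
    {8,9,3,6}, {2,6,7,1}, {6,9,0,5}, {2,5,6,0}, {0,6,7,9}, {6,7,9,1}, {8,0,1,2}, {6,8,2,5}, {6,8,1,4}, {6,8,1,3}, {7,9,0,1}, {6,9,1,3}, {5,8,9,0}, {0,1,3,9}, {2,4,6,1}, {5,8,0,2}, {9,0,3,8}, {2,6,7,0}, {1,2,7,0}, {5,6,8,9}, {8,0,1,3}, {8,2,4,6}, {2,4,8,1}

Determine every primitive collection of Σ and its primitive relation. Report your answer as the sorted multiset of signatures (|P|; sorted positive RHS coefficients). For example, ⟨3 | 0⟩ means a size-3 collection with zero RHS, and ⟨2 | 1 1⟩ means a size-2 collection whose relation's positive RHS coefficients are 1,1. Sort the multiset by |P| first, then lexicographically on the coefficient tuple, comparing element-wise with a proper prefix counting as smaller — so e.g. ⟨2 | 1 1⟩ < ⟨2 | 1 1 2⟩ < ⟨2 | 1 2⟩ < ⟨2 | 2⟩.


|primitive collections| = 17. Relations:

  {2,9}:  v_{2} + v_{9} = 0  →  sig = ⟨2 | 0⟩
  {5,7}:  v_{5} + v_{7} = 0  →  sig = ⟨2 | 0⟩
  {1,5}:  v_{1} + v_{5} = v_{8}  →  sig = ⟨2 | 1⟩
  {7,8}:  v_{7} + v_{8} = v_{1}  →  sig = ⟨2 | 1⟩
  {0,4}:  v_{0} + v_{4} = v_{1} + v_{2}  →  sig = ⟨2 | 1 1⟩
  {2,3}:  v_{2} + v_{3} = v_{1} + v_{8}  →  sig = ⟨2 | 1 1⟩
  {4,9}:  v_{4} + v_{9} = v_{1} + v_{6} + v_{8}  →  sig = ⟨2 | 1 1 1⟩
  {4,5}:  v_{4} + v_{5} = v_{2} + v_{6} + 2·v_{8}  →  sig = ⟨2 | 1 1 2⟩
  {4,7}:  v_{4} + v_{7} = 2·v_{1} + v_{2} + v_{6}  →  sig = ⟨2 | 1 1 2⟩
  {3,5}:  v_{3} + v_{5} = 2·v_{8} + v_{9}  →  sig = ⟨2 | 1 2⟩
  {3,7}:  v_{3} + v_{7} = 2·v_{1} + v_{9}  →  sig = ⟨2 | 1 2⟩
  {3,4}:  v_{3} + v_{4} = 2·v_{1} + v_{6} + 2·v_{8}  →  sig = ⟨2 | 1 2 2⟩
  {0,6,8}:  v_{0} + v_{6} + v_{8} = 0  →  sig = ⟨3 | 0⟩
  {0,1,6}:  v_{0} + v_{1} + v_{6} = v_{7}  →  sig = ⟨3 | 1⟩
  {1,8,9}:  v_{1} + v_{8} + v_{9} = v_{3}  →  sig = ⟨3 | 1⟩
  {0,3,6}:  v_{0} + v_{3} + v_{6} = v_{1} + v_{9}  →  sig = ⟨3 | 1 1⟩
  {1,2,6,8}:  v_{1} + v_{2} + v_{6} + v_{8} = v_{4}  →  sig = ⟨4 | 1⟩

Hence PRS(X_Σ) =
    |P|=2: 12 collections, coeffs (), (), (1), (1), (1,1), (1,1), (1,1,1), (1,1,2), (1,1,2), (1,2), (1,2), (1,2,2)
    |P|=3: 4 collections, coeffs (), (1), (1), (1,1)
    |P|=4: 1 collection, coeffs (1)


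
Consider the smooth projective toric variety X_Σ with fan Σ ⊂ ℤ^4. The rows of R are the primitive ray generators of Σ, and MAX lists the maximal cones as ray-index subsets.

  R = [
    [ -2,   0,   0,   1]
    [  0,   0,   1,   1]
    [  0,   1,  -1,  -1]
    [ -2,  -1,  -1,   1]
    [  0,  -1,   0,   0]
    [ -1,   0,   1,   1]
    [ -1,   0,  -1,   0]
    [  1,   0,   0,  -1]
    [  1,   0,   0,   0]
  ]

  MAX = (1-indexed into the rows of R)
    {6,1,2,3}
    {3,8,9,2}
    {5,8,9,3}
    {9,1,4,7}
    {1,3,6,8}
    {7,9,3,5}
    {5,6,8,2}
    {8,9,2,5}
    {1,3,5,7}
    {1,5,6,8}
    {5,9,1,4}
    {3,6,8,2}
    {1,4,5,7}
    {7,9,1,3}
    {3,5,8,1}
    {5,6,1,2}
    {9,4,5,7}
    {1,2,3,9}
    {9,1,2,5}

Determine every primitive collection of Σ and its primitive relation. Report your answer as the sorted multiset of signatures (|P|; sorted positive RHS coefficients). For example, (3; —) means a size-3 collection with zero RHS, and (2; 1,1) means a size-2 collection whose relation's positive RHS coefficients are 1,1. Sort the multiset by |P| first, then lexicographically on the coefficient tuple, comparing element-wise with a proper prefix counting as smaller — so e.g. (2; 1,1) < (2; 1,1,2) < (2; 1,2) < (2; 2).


14 minimal non-faces of Δ(Σ) (on 9 rays):

  P={6,7}:  v_{6} + v_{7} = v_{1}  ⇒ sig = (2; 1)
  P={6,9}:  v_{6} + v_{9} = v_{2}  ⇒ sig = (2; 1)
  P={2,7}:  v_{2} + v_{7} = v_{1} + v_{9}  ⇒ sig = (2; 1,1)
  P={4,8}:  v_{4} + v_{8} = v_{5} + v_{7}  ⇒ sig = (2; 1,1)
  P={7,8}:  v_{7} + v_{8} = v_{3} + v_{5}  ⇒ sig = (2; 1,1)
  P={4,6}:  v_{4} + v_{6} = 2·v_{1} + v_{5} + v_{9}  ⇒ sig = (2; 1,1,2)
  P={2,4}:  v_{2} + v_{4} = 2·v_{1} + v_{5} + 2·v_{9}  ⇒ sig = (2; 1,2,2)
  P={3,4}:  v_{3} + v_{4} = 2·v_{7}  ⇒ sig = (2; 2)
  P={1,8,9}:  v_{1} + v_{8} + v_{9} = 0  ⇒ sig = (3; —)
  P={2,3,5}:  v_{2} + v_{3} + v_{5} = 0  ⇒ sig = (3; —)
  P={1,2,8}:  v_{1} + v_{2} + v_{8} = v_{6}  ⇒ sig = (3; 1)
  P={3,5,6}:  v_{3} + v_{5} + v_{6} = v_{1} + v_{8}  ⇒ sig = (3; 1,1)
  P={1,3,5,9}:  v_{1} + v_{3} + v_{5} + v_{9} = v_{7}  ⇒ sig = (4; 1)
  P={1,5,7,9}:  v_{1} + v_{5} + v_{7} + v_{9} = v_{4}  ⇒ sig = (4; 1)

Hence PRS(X_Σ) =
{ (2; 1) ×2,  (2; 1,1) ×3,  (2; 1,1,2),  (2; 1,2,2),  (2; 2),  (3; —) ×2,  (3; 1),  (3; 1,1),  (4; 1) ×2 }


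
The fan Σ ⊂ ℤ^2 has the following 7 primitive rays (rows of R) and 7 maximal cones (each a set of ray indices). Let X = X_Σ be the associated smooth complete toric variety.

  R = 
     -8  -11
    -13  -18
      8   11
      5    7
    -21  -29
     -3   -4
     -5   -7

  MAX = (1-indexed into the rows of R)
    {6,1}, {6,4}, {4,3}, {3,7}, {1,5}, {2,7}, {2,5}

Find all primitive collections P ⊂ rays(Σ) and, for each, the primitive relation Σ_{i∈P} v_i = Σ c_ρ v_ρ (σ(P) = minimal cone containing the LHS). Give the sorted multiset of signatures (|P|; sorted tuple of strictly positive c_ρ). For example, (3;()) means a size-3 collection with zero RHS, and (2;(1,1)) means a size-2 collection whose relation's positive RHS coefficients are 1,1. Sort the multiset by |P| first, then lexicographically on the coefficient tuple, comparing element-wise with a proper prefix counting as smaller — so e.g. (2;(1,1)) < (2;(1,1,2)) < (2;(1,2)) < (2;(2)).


14 minimal non-faces of Δ(Σ) (on 7 rays):

  P={1,3}:  v_{1} + v_{3} = 0  ⇒ sig = (2;())
  P={4,7}:  v_{4} + v_{7} = 0  ⇒ sig = (2;())
  P={1,2}:  v_{1} + v_{2} = v_{5}  ⇒ sig = (2;(1))
  P={1,4}:  v_{1} + v_{4} = v_{6}  ⇒ sig = (2;(1))
  P={1,7}:  v_{1} + v_{7} = v_{2}  ⇒ sig = (2;(1))
  P={2,3}:  v_{2} + v_{3} = v_{7}  ⇒ sig = (2;(1))
  P={2,4}:  v_{2} + v_{4} = v_{1}  ⇒ sig = (2;(1))
  P={3,5}:  v_{3} + v_{5} = v_{2}  ⇒ sig = (2;(1))
  P={3,6}:  v_{3} + v_{6} = v_{4}  ⇒ sig = (2;(1))
  P={6,7}:  v_{6} + v_{7} = v_{1}  ⇒ sig = (2;(1))
  P={2,6}:  v_{2} + v_{6} = 2·v_{1}  ⇒ sig = (2;(2))
  P={4,5}:  v_{4} + v_{5} = 2·v_{1}  ⇒ sig = (2;(2))
  P={5,7}:  v_{5} + v_{7} = 2·v_{2}  ⇒ sig = (2;(2))
  P={5,6}:  v_{5} + v_{6} = 3·v_{1}  ⇒ sig = (2;(3))

Hence PRS(X_Σ) =
    (2;())
    (2;())
    (2;(1))
    (2;(1))
    (2;(1))
    (2;(1))
    (2;(1))
    (2;(1))
    (2;(1))
    (2;(1))
    (2;(2))
    (2;(2))
    (2;(2))
    (2;(3))


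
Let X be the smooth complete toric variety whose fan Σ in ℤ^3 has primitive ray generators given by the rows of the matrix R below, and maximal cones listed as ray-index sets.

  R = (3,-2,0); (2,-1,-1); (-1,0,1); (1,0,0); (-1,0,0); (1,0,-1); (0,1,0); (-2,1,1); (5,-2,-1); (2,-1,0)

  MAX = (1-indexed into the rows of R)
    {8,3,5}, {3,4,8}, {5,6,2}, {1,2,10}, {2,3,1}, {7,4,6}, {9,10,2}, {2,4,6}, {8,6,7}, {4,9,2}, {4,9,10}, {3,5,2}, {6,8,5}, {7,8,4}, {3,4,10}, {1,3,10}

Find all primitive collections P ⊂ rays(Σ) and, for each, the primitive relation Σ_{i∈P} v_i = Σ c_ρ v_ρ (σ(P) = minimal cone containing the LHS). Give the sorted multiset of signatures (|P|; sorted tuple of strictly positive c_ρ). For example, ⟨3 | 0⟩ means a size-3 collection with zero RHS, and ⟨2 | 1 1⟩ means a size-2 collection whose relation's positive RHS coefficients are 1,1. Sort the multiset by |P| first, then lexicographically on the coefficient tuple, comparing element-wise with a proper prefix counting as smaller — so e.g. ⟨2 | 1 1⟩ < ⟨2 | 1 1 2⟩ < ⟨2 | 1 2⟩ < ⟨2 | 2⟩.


25 collections generate NE(X_Σ); each relation:

  • {2,8}:  v_{2} + v_{8} = 0 — sig = ⟨2 | 0⟩
  • {3,6}:  v_{3} + v_{6} = 0 — sig = ⟨2 | 0⟩
  • {4,5}:  v_{4} + v_{5} = 0 — sig = ⟨2 | 0⟩
  • {1,6}:  v_{1} + v_{6} = v_{2} + v_{10} — sig = ⟨2 | 1 1⟩
  • {1,7}:  v_{1} + v_{7} = v_{4} + v_{10} — sig = ⟨2 | 1 1⟩
  • {1,8}:  v_{1} + v_{8} = v_{3} + v_{10} — sig = ⟨2 | 1 1⟩
  • {2,7}:  v_{2} + v_{7} = v_{4} + v_{6} — sig = ⟨2 | 1 1⟩
  • {3,7}:  v_{3} + v_{7} = v_{4} + v_{8} — sig = ⟨2 | 1 1⟩
  • {5,7}:  v_{5} + v_{7} = v_{6} + v_{8} — sig = ⟨2 | 1 1⟩
  • {5,9}:  v_{5} + v_{9} = v_{2} + v_{10} — sig = ⟨2 | 1 1⟩
  • {5,10}:  v_{5} + v_{10} = v_{2} + v_{3} — sig = ⟨2 | 1 1⟩
  • {6,10}:  v_{6} + v_{10} = v_{2} + v_{4} — sig = ⟨2 | 1 1⟩
  • {8,9}:  v_{8} + v_{9} = v_{4} + v_{10} — sig = ⟨2 | 1 1⟩
  • {8,10}:  v_{8} + v_{10} = v_{3} + v_{4} — sig = ⟨2 | 1 1⟩
  • {1,9}:  v_{1} + v_{9} = v_{2} + 3·v_{10} — sig = ⟨2 | 1 3⟩
  • {7,9}:  v_{7} + v_{9} = v_{2} + 3·v_{4} — sig = ⟨2 | 1 3⟩
  • {1,4}:  v_{1} + v_{4} = 2·v_{10} — sig = ⟨2 | 2⟩
  • {3,9}:  v_{3} + v_{9} = 2·v_{10} — sig = ⟨2 | 2⟩
  • {7,10}:  v_{7} + v_{10} = 2·v_{4} — sig = ⟨2 | 2⟩
  • {1,5}:  v_{1} + v_{5} = 2·v_{2} + 2·v_{3} — sig = ⟨2 | 2 2⟩
  • {6,9}:  v_{6} + v_{9} = 2·v_{2} + 2·v_{4} — sig = ⟨2 | 2 2⟩
  • {2,3,4}:  v_{2} + v_{3} + v_{4} = v_{10} — sig = ⟨3 | 1⟩
  • {2,3,10}:  v_{2} + v_{3} + v_{10} = v_{1} — sig = ⟨3 | 1⟩
  • {2,4,10}:  v_{2} + v_{4} + v_{10} = v_{9} — sig = ⟨3 | 1⟩
  • {4,6,8}:  v_{4} + v_{6} + v_{8} = v_{7} — sig = ⟨3 | 1⟩

Signatures (|P|; sorted positive RHS coefficients), sorted:
[⟨2 | 0⟩, ⟨2 | 0⟩, ⟨2 | 0⟩, ⟨2 | 1 1⟩, ⟨2 | 1 1⟩, ⟨2 | 1 1⟩, ⟨2 | 1 1⟩, ⟨2 | 1 1⟩, ⟨2 | 1 1⟩, ⟨2 | 1 1⟩, ⟨2 | 1 1⟩, ⟨2 | 1 1⟩, ⟨2 | 1 1⟩, ⟨2 | 1 1⟩, ⟨2 | 1 3⟩, ⟨2 | 1 3⟩, ⟨2 | 2⟩, ⟨2 | 2⟩, ⟨2 | 2⟩, ⟨2 | 2 2⟩, ⟨2 | 2 2⟩, ⟨3 | 1⟩, ⟨3 | 1⟩, ⟨3 | 1⟩, ⟨3 | 1⟩]


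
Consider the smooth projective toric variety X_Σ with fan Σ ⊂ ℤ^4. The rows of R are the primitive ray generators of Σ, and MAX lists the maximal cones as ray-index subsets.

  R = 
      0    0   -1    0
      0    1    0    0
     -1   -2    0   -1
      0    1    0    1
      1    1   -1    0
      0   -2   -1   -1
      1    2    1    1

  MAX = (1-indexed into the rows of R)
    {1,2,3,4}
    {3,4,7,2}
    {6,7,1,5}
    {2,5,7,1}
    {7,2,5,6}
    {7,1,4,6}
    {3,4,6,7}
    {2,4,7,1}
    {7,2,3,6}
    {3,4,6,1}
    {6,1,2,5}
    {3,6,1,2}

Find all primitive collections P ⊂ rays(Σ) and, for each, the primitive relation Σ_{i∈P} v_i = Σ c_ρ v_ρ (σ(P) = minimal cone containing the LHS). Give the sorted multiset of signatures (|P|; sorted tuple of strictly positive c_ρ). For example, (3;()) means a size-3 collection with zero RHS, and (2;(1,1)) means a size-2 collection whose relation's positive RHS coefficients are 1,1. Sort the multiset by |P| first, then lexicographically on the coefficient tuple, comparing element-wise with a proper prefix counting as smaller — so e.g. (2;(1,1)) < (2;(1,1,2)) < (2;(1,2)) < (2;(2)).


5 collections generate NE(X_Σ); each relation:

  P = {3,5}:  v_{3} + v_{5} = v_{2} + v_{6}  so sig = (2;(1,1))
  P = {4,5}:  v_{4} + v_{5} = 2·v_{1} + v_{7}  so sig = (2;(1,2))
  P = {1,3,7}:  v_{1} + v_{3} + v_{7} = 0  so sig = (3;())
  P = {2,4,6}:  v_{2} + v_{4} + v_{6} = v_{1}  so sig = (3;(1))
  P = {1,2,6,7}:  v_{1} + v_{2} + v_{6} + v_{7} = v_{5}  so sig = (4;(1))

Hence PRS(X_Σ) =
{ (2;(1,1)),  (2;(1,2)),  (3;()),  (3;(1)),  (4;(1)) }


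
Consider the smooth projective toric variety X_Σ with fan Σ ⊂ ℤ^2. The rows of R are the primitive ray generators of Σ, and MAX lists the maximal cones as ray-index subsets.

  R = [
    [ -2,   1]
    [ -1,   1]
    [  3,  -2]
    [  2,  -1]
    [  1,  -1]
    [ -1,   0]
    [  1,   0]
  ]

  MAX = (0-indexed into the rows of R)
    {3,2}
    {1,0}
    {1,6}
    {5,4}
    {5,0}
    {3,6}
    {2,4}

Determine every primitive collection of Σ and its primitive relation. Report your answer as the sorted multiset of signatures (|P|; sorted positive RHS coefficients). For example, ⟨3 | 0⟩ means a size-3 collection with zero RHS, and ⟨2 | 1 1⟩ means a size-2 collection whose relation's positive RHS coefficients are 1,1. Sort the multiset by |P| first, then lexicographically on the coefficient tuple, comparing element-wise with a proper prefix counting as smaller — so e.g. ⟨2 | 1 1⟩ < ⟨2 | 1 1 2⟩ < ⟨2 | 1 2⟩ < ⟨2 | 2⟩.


Primitive collections (14):

  P = {0,3}:  v_{0} + v_{3} = 0 — sig = ⟨2 | 0⟩
  P = {1,4}:  v_{1} + v_{4} = 0 — sig = ⟨2 | 0⟩
  P = {5,6}:  v_{5} + v_{6} = 0 — sig = ⟨2 | 0⟩
  P = {0,2}:  v_{0} + v_{2} = v_{4} — sig = ⟨2 | 1⟩
  P = {0,4}:  v_{0} + v_{4} = v_{5} — sig = ⟨2 | 1⟩
  P = {0,6}:  v_{0} + v_{6} = v_{1} — sig = ⟨2 | 1⟩
  P = {1,2}:  v_{1} + v_{2} = v_{3} — sig = ⟨2 | 1⟩
  P = {1,3}:  v_{1} + v_{3} = v_{6} — sig = ⟨2 | 1⟩
  P = {1,5}:  v_{1} + v_{5} = v_{0} — sig = ⟨2 | 1⟩
  P = {3,4}:  v_{3} + v_{4} = v_{2} — sig = ⟨2 | 1⟩
  P = {3,5}:  v_{3} + v_{5} = v_{4} — sig = ⟨2 | 1⟩
  P = {4,6}:  v_{4} + v_{6} = v_{3} — sig = ⟨2 | 1⟩
  P = {2,5}:  v_{2} + v_{5} = 2·v_{4} — sig = ⟨2 | 2⟩
  P = {2,6}:  v_{2} + v_{6} = 2·v_{3} — sig = ⟨2 | 2⟩

Sorted signature multiset PRS(X):
{ ⟨2 | 0⟩ ×3,  ⟨2 | 1⟩ ×9,  ⟨2 | 2⟩ ×2 }


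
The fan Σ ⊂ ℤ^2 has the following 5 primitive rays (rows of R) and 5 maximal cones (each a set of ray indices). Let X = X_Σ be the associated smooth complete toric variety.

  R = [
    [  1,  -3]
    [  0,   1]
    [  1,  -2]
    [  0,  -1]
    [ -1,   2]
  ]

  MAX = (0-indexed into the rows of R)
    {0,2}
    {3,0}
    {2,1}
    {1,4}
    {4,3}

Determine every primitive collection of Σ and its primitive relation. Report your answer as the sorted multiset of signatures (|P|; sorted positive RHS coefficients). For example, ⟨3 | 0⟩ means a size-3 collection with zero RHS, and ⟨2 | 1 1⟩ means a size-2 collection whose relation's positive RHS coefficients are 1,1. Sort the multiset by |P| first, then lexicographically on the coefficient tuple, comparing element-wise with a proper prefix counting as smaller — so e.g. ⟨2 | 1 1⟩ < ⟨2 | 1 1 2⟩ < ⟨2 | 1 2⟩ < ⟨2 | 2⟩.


Δ(Σ) — 5 vertices, 5 min non-faces:

  {1,3}:  v_{1} + v_{3} = 0 ; sig = ⟨2 | 0⟩
  {2,4}:  v_{2} + v_{4} = 0 ; sig = ⟨2 | 0⟩
  {0,1}:  v_{0} + v_{1} = v_{2} ; sig = ⟨2 | 1⟩
  {0,4}:  v_{0} + v_{4} = v_{3} ; sig = ⟨2 | 1⟩
  {2,3}:  v_{2} + v_{3} = v_{0} ; sig = ⟨2 | 1⟩

Signatures (|P|; sorted positive RHS coefficients), sorted:
{ ⟨2 | 0⟩ ×2,  ⟨2 | 1⟩ ×3 }


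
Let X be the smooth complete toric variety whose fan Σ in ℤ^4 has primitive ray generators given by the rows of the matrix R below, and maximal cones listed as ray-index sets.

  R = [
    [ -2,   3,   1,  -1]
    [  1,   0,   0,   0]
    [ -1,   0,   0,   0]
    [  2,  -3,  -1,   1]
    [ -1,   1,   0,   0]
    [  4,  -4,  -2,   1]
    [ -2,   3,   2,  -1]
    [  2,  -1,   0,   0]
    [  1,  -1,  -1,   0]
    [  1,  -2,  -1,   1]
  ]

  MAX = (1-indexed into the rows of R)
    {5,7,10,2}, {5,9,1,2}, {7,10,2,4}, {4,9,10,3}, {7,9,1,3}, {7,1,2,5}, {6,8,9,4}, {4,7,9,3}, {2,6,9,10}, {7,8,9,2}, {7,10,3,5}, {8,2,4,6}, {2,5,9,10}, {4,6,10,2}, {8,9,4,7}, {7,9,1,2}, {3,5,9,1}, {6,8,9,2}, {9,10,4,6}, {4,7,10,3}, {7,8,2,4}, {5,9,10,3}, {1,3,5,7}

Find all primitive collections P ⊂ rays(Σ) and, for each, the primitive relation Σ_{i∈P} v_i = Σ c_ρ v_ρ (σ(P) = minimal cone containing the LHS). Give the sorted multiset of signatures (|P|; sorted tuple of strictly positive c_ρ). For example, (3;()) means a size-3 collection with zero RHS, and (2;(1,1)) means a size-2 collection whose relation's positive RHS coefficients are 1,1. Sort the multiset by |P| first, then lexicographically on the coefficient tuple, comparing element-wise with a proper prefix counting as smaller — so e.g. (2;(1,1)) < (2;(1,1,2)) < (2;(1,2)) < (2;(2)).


Δ(Σ) — 10 vertices, 15 min non-faces:

  P={1,4}:  v_{1} + v_{4} = 0 ; sig = (2;())
  P={2,3}:  v_{2} + v_{3} = 0 ; sig = (2;())
  P={1,10}:  v_{1} + v_{10} = v_{5} ; sig = (2;(1))
  P={4,5}:  v_{4} + v_{5} = v_{10} ; sig = (2;(1))
  P={5,8}:  v_{5} + v_{8} = v_{2} ; sig = (2;(1))
  P={6,7}:  v_{6} + v_{7} = v_{8} ; sig = (2;(1))
  P={1,6}:  v_{1} + v_{6} = v_{2} + v_{9} ; sig = (2;(1,1))
  P={3,6}:  v_{3} + v_{6} = v_{4} + v_{9} ; sig = (2;(1,1))
  P={8,10}:  v_{8} + v_{10} = v_{2} + v_{4} ; sig = (2;(1,1))
  P={1,8}:  v_{1} + v_{8} = v_{2} + v_{7} + v_{9} ; sig = (2;(1,1,1))
  P={3,8}:  v_{3} + v_{8} = v_{4} + v_{7} + v_{9} ; sig = (2;(1,1,1))
  P={5,6}:  v_{5} + v_{6} = v_{2} + v_{9} + v_{10} ; sig = (2;(1,1,1))
  P={7,9,10}:  v_{7} + v_{9} + v_{10} = 0 ; sig = (3;())
  P={2,4,9}:  v_{2} + v_{4} + v_{9} = v_{6} ; sig = (3;(1))
  P={5,7,9}:  v_{5} + v_{7} + v_{9} = v_{1} ; sig = (3;(1))

Hence PRS(X_Σ) =
    |P|=2: 12 collections, coeffs (), (), (1), (1), (1), (1), (1,1), (1,1), (1,1), (1,1,1), (1,1,1), (1,1,1)
    |P|=3: 3 collections, coeffs (), (1), (1)


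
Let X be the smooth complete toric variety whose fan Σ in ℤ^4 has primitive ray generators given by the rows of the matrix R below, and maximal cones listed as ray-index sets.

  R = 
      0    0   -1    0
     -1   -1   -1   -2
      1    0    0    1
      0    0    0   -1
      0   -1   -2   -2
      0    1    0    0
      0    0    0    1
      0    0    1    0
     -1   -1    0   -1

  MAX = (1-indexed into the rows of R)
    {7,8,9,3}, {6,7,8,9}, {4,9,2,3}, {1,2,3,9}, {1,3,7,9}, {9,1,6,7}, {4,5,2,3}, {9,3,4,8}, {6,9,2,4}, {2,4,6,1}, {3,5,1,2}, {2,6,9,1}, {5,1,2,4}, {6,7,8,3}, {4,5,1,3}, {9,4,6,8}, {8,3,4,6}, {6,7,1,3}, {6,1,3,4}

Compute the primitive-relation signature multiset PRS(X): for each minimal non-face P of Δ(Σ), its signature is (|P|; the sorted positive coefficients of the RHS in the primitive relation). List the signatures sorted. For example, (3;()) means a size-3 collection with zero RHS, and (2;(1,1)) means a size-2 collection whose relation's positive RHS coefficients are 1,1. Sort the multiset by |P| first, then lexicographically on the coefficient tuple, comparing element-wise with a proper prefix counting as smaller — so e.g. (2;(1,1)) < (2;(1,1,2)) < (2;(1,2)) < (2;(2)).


12 collections generate NE(X_Σ); each relation:

  {1,8}:  v_{1} + v_{8} = 0 ; sig = (2;())
  {4,7}:  v_{4} + v_{7} = 0 ; sig = (2;())
  {2,7}:  v_{2} + v_{7} = v_{1} + v_{9} ; sig = (2;(1,1))
  {2,8}:  v_{2} + v_{8} = v_{4} + v_{9} ; sig = (2;(1,1))
  {5,7}:  v_{5} + v_{7} = v_{1} + v_{2} + v_{3} ; sig = (2;(1,1,1))
  {5,8}:  v_{5} + v_{8} = v_{2} + v_{3} + v_{4} ; sig = (2;(1,1,1))
  {5,9}:  v_{5} + v_{9} = 2·v_{2} + v_{3} ; sig = (2;(1,2))
  {5,6}:  v_{5} + v_{6} = 2·v_{1} + 2·v_{4} ; sig = (2;(2,2))
  {3,6,9}:  v_{3} + v_{6} + v_{9} = 0 ; sig = (3;())
  {1,4,9}:  v_{1} + v_{4} + v_{9} = v_{2} ; sig = (3;(1))
  {2,3,6}:  v_{2} + v_{3} + v_{6} = v_{1} + v_{4} ; sig = (3;(1,1))
  {1,2,3,4}:  v_{1} + v_{2} + v_{3} + v_{4} = v_{5} ; sig = (4;(1))

Hence PRS(X_Σ) =
    |P|=2: 8 collections, coeffs (), (), (1,1), (1,1), (1,1,1), (1,1,1), (1,2), (2,2)
    |P|=3: 3 collections, coeffs (), (1), (1,1)
    |P|=4: 1 collection, coeffs (1)


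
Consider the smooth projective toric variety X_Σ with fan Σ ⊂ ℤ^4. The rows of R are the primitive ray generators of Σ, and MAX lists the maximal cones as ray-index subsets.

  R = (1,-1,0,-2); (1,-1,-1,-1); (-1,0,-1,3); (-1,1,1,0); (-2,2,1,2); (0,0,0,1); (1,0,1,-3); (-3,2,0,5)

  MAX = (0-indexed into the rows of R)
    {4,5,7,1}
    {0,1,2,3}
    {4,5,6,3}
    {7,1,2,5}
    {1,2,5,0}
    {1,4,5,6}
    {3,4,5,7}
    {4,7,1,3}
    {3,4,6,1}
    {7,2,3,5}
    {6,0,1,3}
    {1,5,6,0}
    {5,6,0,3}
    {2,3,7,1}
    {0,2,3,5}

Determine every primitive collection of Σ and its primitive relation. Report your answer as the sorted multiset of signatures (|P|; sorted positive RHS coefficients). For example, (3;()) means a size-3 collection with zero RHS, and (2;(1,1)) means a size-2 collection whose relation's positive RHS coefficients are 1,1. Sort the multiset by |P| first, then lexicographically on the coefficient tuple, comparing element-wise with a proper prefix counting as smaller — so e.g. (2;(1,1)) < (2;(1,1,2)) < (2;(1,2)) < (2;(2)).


6 collections generate NE(X_Σ); each relation:

  P={2,6}:  v_{2} + v_{6} = 0  ⇒ sig = (2;())
  P={0,4}:  v_{0} + v_{4} = v_{3}  ⇒ sig = (2;(1))
  P={2,4}:  v_{2} + v_{4} = v_{7}  ⇒ sig = (2;(1))
  P={6,7}:  v_{6} + v_{7} = v_{4}  ⇒ sig = (2;(1))
  P={0,7}:  v_{0} + v_{7} = v_{2} + v_{3}  ⇒ sig = (2;(1,1))
  P={1,3,5}:  v_{1} + v_{3} + v_{5} = 0  ⇒ sig = (3;())

Hence PRS(X_Σ) =
{ (2;()),  (2;(1)) ×3,  (2;(1,1)),  (3;()) }


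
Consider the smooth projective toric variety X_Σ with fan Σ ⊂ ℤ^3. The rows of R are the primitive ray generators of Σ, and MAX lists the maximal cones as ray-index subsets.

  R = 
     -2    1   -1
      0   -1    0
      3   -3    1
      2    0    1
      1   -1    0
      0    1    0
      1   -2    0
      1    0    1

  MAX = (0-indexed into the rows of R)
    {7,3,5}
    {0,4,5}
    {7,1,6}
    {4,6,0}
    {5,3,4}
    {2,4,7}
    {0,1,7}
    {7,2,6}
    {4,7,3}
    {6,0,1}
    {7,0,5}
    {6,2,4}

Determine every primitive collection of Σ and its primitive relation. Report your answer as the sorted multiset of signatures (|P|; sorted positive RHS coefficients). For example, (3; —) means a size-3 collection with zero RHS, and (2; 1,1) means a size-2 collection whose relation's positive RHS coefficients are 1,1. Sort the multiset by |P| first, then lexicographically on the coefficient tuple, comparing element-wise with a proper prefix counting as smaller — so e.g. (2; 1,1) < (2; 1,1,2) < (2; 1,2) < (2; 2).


Σ has 14 primitive collections:

  P={1,5}:  v_{1} + v_{5} = 0  →  sig = (2; —)
  P={0,2}:  v_{0} + v_{2} = v_{6}  →  sig = (2; 1)
  P={0,3}:  v_{0} + v_{3} = v_{5}  →  sig = (2; 1)
  P={1,4}:  v_{1} + v_{4} = v_{6}  →  sig = (2; 1)
  P={5,6}:  v_{5} + v_{6} = v_{4}  →  sig = (2; 1)
  P={1,3}:  v_{1} + v_{3} = v_{4} + v_{7}  →  sig = (2; 1,1)
  P={1,2}:  v_{1} + v_{2} = 2·v_{6} + v_{7}  →  sig = (2; 1,2)
  P={2,5}:  v_{2} + v_{5} = 2·v_{4} + v_{7}  →  sig = (2; 1,2)
  P={3,6}:  v_{3} + v_{6} = 2·v_{4} + v_{7}  →  sig = (2; 1,2)
  P={2,3}:  v_{2} + v_{3} = 3·v_{4} + 2·v_{7}  →  sig = (2; 2,3)
  P={0,4,7}:  v_{0} + v_{4} + v_{7} = 0  →  sig = (3; —)
  P={0,6,7}:  v_{0} + v_{6} + v_{7} = v_{1}  →  sig = (3; 1)
  P={4,5,7}:  v_{4} + v_{5} + v_{7} = v_{3}  →  sig = (3; 1)
  P={4,6,7}:  v_{4} + v_{6} + v_{7} = v_{2}  →  sig = (3; 1)

Sorted signature multiset PRS(X):
    |P|=2: 10 collections, coeffs (), (1), (1), (1), (1), (1,1), (1,2), (1,2), (1,2), (2,3)
    |P|=3: 4 collections, coeffs (), (1), (1), (1)


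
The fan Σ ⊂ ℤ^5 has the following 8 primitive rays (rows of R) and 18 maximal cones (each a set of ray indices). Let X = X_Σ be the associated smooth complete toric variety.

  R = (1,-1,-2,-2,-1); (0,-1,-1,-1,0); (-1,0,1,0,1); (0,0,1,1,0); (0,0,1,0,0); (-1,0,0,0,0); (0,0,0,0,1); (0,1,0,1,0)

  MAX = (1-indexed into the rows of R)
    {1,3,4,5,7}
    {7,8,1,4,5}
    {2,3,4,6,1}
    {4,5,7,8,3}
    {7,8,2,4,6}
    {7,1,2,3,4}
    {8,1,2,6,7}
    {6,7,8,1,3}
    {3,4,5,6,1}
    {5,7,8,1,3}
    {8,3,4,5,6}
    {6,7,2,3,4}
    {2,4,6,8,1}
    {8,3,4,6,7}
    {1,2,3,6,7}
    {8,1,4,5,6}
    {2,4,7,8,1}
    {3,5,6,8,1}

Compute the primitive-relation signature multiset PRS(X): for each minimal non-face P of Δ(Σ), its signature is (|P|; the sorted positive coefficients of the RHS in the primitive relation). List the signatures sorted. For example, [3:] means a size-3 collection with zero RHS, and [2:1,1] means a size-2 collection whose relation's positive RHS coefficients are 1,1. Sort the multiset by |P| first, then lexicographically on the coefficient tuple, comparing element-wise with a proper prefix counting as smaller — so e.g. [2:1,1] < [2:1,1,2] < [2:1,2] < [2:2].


Δ(Σ) — 8 vertices, 5 min non-faces:

  • {2,5}:  v_{2} + v_{5} = v_{1} + v_{3} + v_{4} ; sig = [2:1,1,1]
  • {5,6,7}:  v_{5} + v_{6} + v_{7} = v_{3} ; sig = [3:1]
  • {2,3,8}:  v_{2} + v_{3} + v_{8} = v_{6} + v_{7} ; sig = [3:1,1]
  • {1,3,4,8}:  v_{1} + v_{3} + v_{4} + v_{8} = 0 ; sig = [4:]
  • {1,4,6,7}:  v_{1} + v_{4} + v_{6} + v_{7} = v_{2} ; sig = [4:1]

so the primitive-relation signature multiset is
{ [2:1,1,1],  [3:1],  [3:1,1],  [4:],  [4:1] }


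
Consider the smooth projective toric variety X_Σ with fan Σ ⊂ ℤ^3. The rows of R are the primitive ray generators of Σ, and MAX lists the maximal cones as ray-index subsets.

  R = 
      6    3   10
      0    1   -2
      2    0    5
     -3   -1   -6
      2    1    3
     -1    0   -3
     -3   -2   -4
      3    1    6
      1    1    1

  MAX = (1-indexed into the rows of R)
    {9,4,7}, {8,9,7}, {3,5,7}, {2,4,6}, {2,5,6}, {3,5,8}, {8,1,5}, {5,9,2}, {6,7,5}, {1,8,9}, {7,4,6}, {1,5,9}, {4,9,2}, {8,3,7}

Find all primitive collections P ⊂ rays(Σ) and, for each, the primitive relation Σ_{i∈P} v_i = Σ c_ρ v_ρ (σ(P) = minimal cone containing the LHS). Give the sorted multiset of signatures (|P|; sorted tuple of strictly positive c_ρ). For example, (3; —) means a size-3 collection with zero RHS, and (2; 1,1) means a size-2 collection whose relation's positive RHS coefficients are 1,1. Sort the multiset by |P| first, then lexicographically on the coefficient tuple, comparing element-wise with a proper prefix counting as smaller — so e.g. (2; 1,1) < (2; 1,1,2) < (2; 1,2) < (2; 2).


18 collections generate NE(X_Σ); each relation:

  • {4,8}:  v_{4} + v_{8} = 0  ⇒ sig = (2; —)
  • {1,7}:  v_{1} + v_{7} = v_{8}  ⇒ sig = (2; 1)
  • {2,3}:  v_{2} + v_{3} = v_{5}  ⇒ sig = (2; 1)
  • {2,7}:  v_{2} + v_{7} = v_{4}  ⇒ sig = (2; 1)
  • {3,9}:  v_{3} + v_{9} = v_{8}  ⇒ sig = (2; 1)
  • {4,5}:  v_{4} + v_{5} = v_{6}  ⇒ sig = (2; 1)
  • {6,8}:  v_{6} + v_{8} = v_{5}  ⇒ sig = (2; 1)
  • {6,9}:  v_{6} + v_{9} = v_{2}  ⇒ sig = (2; 1)
  • {1,4}:  v_{1} + v_{4} = v_{5} + v_{9}  ⇒ sig = (2; 1,1)
  • {2,8}:  v_{2} + v_{8} = v_{5} + v_{9}  ⇒ sig = (2; 1,1)
  • {3,4}:  v_{3} + v_{4} = v_{5} + v_{7}  ⇒ sig = (2; 1,1)
  • {1,3}:  v_{1} + v_{3} = v_{5} + 2·v_{8}  ⇒ sig = (2; 1,2)
  • {1,6}:  v_{1} + v_{6} = 2·v_{5} + v_{9}  ⇒ sig = (2; 1,2)
  • {3,6}:  v_{3} + v_{6} = 2·v_{5} + v_{7}  ⇒ sig = (2; 1,2)
  • {1,2}:  v_{1} + v_{2} = 2·v_{5} + 2·v_{9}  ⇒ sig = (2; 2,2)
  • {5,7,9}:  v_{5} + v_{7} + v_{9} = 0  ⇒ sig = (3; —)
  • {5,7,8}:  v_{5} + v_{7} + v_{8} = v_{3}  ⇒ sig = (3; 1)
  • {5,8,9}:  v_{5} + v_{8} + v_{9} = v_{1}  ⇒ sig = (3; 1)

Sorted signature multiset PRS(X):
    (2; —)
    (2; 1)
    (2; 1)
    (2; 1)
    (2; 1)
    (2; 1)
    (2; 1)
    (2; 1)
    (2; 1,1)
    (2; 1,1)
    (2; 1,1)
    (2; 1,2)
    (2; 1,2)
    (2; 1,2)
    (2; 2,2)
    (3; —)
    (3; 1)
    (3; 1)


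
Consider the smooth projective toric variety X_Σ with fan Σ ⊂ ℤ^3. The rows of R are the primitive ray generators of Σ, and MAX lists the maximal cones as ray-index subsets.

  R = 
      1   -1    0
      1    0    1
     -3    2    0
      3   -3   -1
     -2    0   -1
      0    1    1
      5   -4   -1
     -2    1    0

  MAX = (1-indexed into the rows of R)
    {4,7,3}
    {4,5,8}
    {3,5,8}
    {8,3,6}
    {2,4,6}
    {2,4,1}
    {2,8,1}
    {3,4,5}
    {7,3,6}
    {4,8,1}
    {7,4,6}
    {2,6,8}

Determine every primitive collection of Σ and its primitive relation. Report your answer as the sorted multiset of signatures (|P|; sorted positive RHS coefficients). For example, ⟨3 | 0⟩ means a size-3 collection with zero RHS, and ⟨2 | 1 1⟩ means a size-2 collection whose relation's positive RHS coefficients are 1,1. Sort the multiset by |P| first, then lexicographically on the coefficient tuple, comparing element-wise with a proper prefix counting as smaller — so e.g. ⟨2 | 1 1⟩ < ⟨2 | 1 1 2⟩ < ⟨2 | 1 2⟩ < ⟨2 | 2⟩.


Σ has 14 primitive collections:

  P = {1,3}:  v_{1} + v_{3} = v_{8} ; sig = ⟨2 | 1⟩
  P = {1,6}:  v_{1} + v_{6} = v_{2} ; sig = ⟨2 | 1⟩
  P = {5,6}:  v_{5} + v_{6} = v_{8} ; sig = ⟨2 | 1⟩
  P = {7,8}:  v_{7} + v_{8} = v_{4} ; sig = ⟨2 | 1⟩
  P = {2,3}:  v_{2} + v_{3} = v_{6} + v_{8} ; sig = ⟨2 | 1 1⟩
  P = {2,5}:  v_{2} + v_{5} = v_{1} + v_{8} ; sig = ⟨2 | 1 1⟩
  P = {1,5}:  v_{1} + v_{5} = v_{4} + 2·v_{8} ; sig = ⟨2 | 1 2⟩
  P = {1,7}:  v_{1} + v_{7} = 2·v_{4} + v_{6} ; sig = ⟨2 | 1 2⟩
  P = {5,7}:  v_{5} + v_{7} = v_{3} + 2·v_{4} ; sig = ⟨2 | 1 2⟩
  P = {2,7}:  v_{2} + v_{7} = 2·v_{4} + 2·v_{6} ; sig = ⟨2 | 2 2⟩
  P = {3,4,6}:  v_{3} + v_{4} + v_{6} = 0 ; sig = ⟨3 | 0⟩
  P = {3,4,8}:  v_{3} + v_{4} + v_{8} = v_{5} ; sig = ⟨3 | 1⟩
  P = {4,6,8}:  v_{4} + v_{6} + v_{8} = v_{1} ; sig = ⟨3 | 1⟩
  P = {2,4,8}:  v_{2} + v_{4} + v_{8} = 2·v_{1} ; sig = ⟨3 | 2⟩

Sorted signature multiset PRS(X):
[⟨2 | 1⟩, ⟨2 | 1⟩, ⟨2 | 1⟩, ⟨2 | 1⟩, ⟨2 | 1 1⟩, ⟨2 | 1 1⟩, ⟨2 | 1 2⟩, ⟨2 | 1 2⟩, ⟨2 | 1 2⟩, ⟨2 | 2 2⟩, ⟨3 | 0⟩, ⟨3 | 1⟩, ⟨3 | 1⟩, ⟨3 | 2⟩]
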